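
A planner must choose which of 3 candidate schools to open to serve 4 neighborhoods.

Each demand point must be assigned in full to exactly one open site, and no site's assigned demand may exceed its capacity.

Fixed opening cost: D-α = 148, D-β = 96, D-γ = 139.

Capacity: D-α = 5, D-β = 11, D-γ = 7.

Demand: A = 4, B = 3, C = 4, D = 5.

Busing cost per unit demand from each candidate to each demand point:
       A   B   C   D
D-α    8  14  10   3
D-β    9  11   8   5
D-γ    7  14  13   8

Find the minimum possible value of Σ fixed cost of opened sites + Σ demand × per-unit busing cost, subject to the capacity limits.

360

Open {D-α, D-β}; cheapest assignment that respects the capacities:
  D-α (cap 5, load 5): D — cost 5×3 = 15
  D-β (cap 11, load 11): A, B, C — cost 4×9 + 3×11 + 4×8 = 101
  Shipping 116, fixed 244 → total 360.
  Any other capacity-feasible assignment to {D-α, D-β} ships for at least 116.
Compare {D-β, D-γ}: its best feasible assignment gives total 362.
Compare {D-α, D-β, D-γ}: its best feasible assignment gives total 491.
Every other set of open sites that can feasibly serve all demand totals ≥ 362 even under its best assignment. Minimum: 360.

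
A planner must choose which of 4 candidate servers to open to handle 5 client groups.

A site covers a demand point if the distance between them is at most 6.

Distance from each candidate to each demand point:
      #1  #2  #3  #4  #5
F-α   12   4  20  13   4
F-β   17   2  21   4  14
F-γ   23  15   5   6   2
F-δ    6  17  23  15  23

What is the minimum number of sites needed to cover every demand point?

3

Coverage sets (demand points within 6 of each site):
  F-α: {#2, #5}
  F-β: {#2, #4}
  F-γ: {#3, #4, #5}
  F-δ: {#1}
No 2 sites suffice: every size-2 union leaves at least one demand point uncovered.
But {F-α, F-γ, F-δ} covers everything, so the minimum is 3.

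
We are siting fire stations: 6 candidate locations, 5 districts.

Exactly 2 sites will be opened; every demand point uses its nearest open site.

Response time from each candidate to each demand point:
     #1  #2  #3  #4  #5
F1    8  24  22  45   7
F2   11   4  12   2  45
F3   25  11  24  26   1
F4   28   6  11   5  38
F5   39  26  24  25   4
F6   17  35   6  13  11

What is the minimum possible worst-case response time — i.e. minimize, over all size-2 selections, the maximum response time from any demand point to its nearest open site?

11

Open {F1, F4}.
  Farthest demand point is #3 at response time 11 (to F4); all others are ≤ 11.
With {F2, F6} the worst case is 11.
With {F1, F2} the worst case is 12.
No size-2 selection achieves below 11.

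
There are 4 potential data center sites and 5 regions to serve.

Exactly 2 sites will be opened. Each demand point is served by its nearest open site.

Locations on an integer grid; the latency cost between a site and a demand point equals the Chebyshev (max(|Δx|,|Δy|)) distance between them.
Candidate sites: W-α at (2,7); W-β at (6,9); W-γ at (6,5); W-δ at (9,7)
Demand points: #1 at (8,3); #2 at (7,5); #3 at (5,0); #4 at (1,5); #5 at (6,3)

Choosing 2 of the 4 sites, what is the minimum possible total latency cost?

Open {W-α, W-γ}.
  #1→W-γ 2, #2→W-γ 1, #3→W-γ 5, #4→W-α 2, #5→W-γ 2  ⇒ total 12.
Compare {W-β, W-γ}: total 15.
Compare {W-γ, W-δ}: total 15.
No size-2 selection does better; minimum is 12.

12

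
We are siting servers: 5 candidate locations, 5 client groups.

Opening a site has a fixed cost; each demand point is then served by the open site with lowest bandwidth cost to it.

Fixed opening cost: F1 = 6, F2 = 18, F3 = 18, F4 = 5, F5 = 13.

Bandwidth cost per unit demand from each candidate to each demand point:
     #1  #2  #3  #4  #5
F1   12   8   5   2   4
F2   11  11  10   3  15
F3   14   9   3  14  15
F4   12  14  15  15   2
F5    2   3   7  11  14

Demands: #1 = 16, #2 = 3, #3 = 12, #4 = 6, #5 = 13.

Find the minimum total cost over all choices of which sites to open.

157

Open {F1, F3, F4, F5}: assign each demand point to its cheapest open site.
  #1→F5 16×2=32, #2→F5 3×3=9, #3→F3 12×3=36, #4→F1 6×2=12, #5→F4 13×2=26
  bandwidth cost 115, fixed 42 → total 157.
Compare {F1, F4, F5}: bandwidth cost 139 + fixed 24 = 163.
Compare {F2, F3, F4, F5}: bandwidth cost 121 + fixed 54 = 175.
Compare {F1, F2, F3, F4, F5}: bandwidth cost 115 + fixed 60 = 175.
All other subsets cost ≥ 163. Minimum total cost: 157.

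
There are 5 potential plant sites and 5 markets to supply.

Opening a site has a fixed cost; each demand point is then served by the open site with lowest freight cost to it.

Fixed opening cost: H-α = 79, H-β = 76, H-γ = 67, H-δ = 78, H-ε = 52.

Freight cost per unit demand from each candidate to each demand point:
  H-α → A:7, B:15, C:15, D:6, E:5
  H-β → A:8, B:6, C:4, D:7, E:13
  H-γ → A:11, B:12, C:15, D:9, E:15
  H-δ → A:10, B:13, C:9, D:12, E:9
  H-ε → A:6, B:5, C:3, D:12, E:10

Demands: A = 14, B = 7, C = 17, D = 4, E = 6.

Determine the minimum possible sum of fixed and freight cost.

330

Open {H-ε}: assign each demand point to its cheapest open site.
  A→H-ε 14×6=84, B→H-ε 7×5=35, C→H-ε 17×3=51, D→H-ε 4×12=48, E→H-ε 6×10=60
  freight cost 278, fixed 52 → total 330.
Compare {H-α, H-ε}: freight cost 224 + fixed 131 = 355.
Compare {H-γ, H-ε}: freight cost 266 + fixed 119 = 385.
Compare {H-β, H-ε}: freight cost 258 + fixed 128 = 386.
All other subsets cost ≥ 355. Minimum total cost: 330.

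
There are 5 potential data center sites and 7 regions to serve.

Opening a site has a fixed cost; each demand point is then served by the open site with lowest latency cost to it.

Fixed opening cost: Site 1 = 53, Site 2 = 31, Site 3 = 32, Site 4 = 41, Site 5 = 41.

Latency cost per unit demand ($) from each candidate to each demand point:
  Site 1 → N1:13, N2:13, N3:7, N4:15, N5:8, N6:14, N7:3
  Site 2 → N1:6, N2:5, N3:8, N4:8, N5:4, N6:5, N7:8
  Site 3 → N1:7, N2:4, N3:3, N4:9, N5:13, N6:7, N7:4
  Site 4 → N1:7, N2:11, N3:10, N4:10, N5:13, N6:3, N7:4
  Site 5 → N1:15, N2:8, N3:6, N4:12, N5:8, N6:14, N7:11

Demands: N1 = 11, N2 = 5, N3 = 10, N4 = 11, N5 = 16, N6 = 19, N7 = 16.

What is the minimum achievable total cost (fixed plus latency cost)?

490

Open {Site 2, Site 3}: assign each demand point to its cheapest open site.
  N1→Site 2 11×6=66, N2→Site 3 5×4=20, N3→Site 3 10×3=30, N4→Site 2 11×8=88, N5→Site 2 16×4=64, N6→Site 2 19×5=95, N7→Site 3 16×4=64
  latency cost 427, fixed 63 → total 490.
Compare {Site 2, Site 3, Site 4}: latency cost 389 + fixed 104 = 493.
Compare {Site 2, Site 4}: latency cost 444 + fixed 72 = 516.
Compare {Site 1, Site 2, Site 3}: latency cost 411 + fixed 116 = 527.
All other subsets cost ≥ 493. Minimum total cost: 490.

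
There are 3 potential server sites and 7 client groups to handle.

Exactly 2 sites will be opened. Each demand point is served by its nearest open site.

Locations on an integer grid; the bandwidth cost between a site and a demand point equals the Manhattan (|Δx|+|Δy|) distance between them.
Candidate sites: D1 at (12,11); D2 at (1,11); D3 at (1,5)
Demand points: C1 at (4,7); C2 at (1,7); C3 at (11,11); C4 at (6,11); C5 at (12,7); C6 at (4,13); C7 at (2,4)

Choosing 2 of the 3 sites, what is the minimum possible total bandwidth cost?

30

Open {D1, D3}.
  C1→D3 5, C2→D3 2, C3→D1 1, C4→D1 6, C5→D1 4, C6→D1 10, C7→D3 2  ⇒ total 30.
Compare {D1, D2}: total 34.
Compare {D2, D3}: total 42.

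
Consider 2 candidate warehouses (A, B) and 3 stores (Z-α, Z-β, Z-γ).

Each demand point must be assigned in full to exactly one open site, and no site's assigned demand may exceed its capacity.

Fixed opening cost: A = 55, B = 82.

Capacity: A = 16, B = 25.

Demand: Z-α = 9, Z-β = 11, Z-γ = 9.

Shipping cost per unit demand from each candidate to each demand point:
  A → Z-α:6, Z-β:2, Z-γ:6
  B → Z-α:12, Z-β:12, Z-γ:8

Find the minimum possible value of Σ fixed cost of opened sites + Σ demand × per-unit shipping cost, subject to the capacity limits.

Open {A, B}; cheapest assignment that respects the capacities:
  A (cap 16, load 11): Z-β — cost 11×2 = 22
  B (cap 25, load 18): Z-α, Z-γ — cost 9×12 + 9×8 = 180
  Shipping 202, fixed 137 → total 339.
  Any other capacity-feasible assignment to {A, B} ships for at least 202.
Total demand is 29 and no other set of sites has combined capacity ≥ 29, so {A, B} is the only feasible choice of open sites. Minimum: 339.

339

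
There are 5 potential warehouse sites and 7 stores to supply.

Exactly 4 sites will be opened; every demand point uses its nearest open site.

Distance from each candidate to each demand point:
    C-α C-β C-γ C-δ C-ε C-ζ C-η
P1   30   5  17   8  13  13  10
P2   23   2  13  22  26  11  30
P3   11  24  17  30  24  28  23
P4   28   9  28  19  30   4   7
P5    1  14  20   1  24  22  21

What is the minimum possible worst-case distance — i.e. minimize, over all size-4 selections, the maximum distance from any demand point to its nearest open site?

Open {P1, P2, P3, P4}.
  Farthest demand point is C-γ at distance 13 (to P2); all others are ≤ 13.
With {P1, P2, P3, P5} the worst case is 13.
With {P1, P2, P4, P5} the worst case is 13.
No size-4 selection achieves below 13.

13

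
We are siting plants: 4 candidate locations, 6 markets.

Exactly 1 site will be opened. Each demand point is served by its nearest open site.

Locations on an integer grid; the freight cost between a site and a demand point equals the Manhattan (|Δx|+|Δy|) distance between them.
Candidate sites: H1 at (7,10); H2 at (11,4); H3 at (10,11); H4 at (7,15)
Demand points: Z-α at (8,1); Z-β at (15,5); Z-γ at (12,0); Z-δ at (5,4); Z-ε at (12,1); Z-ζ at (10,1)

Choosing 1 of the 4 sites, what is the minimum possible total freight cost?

30

Open {H2}.
  Z-α→H2 6, Z-β→H2 5, Z-γ→H2 5, Z-δ→H2 6, Z-ε→H2 4, Z-ζ→H2 4  ⇒ total 30.
Compare {H3}: total 70.
Compare {H1}: total 72.
No size-1 selection does better; minimum is 30.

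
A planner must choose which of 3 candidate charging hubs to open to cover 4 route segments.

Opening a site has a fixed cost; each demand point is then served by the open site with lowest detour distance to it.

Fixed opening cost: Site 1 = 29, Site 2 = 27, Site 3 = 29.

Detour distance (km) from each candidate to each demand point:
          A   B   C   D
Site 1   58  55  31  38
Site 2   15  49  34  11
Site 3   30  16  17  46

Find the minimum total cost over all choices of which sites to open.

115

Open {Site 2, Site 3}: assign each demand point to its cheapest open site.
  A→Site 2 15, B→Site 3 16, C→Site 3 17, D→Site 2 11
  detour distance 59, fixed 56 → total 115.
Compare {Site 2}: detour distance 109 + fixed 27 = 136.
Compare {Site 3}: detour distance 109 + fixed 29 = 138.
Compare {Site 1, Site 2, Site 3}: detour distance 59 + fixed 85 = 144.
All other subsets cost ≥ 136. Minimum total cost: 115.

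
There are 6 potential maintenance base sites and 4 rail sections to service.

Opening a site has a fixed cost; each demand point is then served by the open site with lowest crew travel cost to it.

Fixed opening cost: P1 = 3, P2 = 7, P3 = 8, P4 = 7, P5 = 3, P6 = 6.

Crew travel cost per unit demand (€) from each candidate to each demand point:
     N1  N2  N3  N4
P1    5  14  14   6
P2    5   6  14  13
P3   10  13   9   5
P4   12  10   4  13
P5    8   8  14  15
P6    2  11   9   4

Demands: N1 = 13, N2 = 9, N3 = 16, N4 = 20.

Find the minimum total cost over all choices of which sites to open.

244

Open {P2, P4, P6}: assign each demand point to its cheapest open site.
  N1→P6 13×2=26, N2→P2 9×6=54, N3→P4 16×4=64, N4→P6 20×4=80
  crew travel cost 224, fixed 20 → total 244.
Compare {P1, P2, P4, P6}: crew travel cost 224 + fixed 23 = 247.
Compare {P2, P4, P5, P6}: crew travel cost 224 + fixed 23 = 247.
Compare {P1, P2, P4, P5, P6}: crew travel cost 224 + fixed 26 = 250.
All other subsets cost ≥ 247. Minimum total cost: 244.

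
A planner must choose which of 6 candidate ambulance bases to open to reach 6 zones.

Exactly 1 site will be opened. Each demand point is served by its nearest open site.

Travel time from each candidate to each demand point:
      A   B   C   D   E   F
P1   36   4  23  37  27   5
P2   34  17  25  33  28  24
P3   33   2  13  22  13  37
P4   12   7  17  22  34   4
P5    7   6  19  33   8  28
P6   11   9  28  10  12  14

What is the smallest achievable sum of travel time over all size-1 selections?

Open {P6}.
  A→P6 11, B→P6 9, C→P6 28, D→P6 10, E→P6 12, F→P6 14  ⇒ total 84.
Compare {P4}: total 96.
Compare {P5}: total 101.
No size-1 selection does better; minimum is 84.

84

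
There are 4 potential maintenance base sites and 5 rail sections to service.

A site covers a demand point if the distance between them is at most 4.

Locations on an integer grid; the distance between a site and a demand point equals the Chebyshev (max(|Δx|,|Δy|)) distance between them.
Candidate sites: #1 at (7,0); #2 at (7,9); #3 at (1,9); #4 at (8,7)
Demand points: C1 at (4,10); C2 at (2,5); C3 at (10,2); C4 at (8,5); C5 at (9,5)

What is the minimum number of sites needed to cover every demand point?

3

Coverage sets (demand points within 4 of each site):
  #1: {C3}
  #2: {C1, C4, C5}
  #3: {C1, C2}
  #4: {C1, C4, C5}
No 2 sites suffice: every size-2 union leaves at least one demand point uncovered.
But {#1, #2, #3} covers everything, so the minimum is 3.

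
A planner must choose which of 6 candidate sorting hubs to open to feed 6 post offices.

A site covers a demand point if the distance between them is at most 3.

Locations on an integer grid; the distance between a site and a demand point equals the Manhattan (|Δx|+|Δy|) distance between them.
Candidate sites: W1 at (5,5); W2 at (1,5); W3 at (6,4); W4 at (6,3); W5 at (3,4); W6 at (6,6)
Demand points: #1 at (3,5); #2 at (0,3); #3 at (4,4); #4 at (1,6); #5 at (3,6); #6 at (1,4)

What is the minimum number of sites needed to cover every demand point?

Coverage sets (demand points within 3 of each site):
  W1: {#1, #3, #5}
  W2: {#1, #2, #4, #5, #6}
  W3: {#3}
  W4: {#3}
  W5: {#1, #3, #5, #6}
  W6: {#5}
No single site covers all 6 demand points.
But {W1, W2} covers everything, so the minimum is 2.

2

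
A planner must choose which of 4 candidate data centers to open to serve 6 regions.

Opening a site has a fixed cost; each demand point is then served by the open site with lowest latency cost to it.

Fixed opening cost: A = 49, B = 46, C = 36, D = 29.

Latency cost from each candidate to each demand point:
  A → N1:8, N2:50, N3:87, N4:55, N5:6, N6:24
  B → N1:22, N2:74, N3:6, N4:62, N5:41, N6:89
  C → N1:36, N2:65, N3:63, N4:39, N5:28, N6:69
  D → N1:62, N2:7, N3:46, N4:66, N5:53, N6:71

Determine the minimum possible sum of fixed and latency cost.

224

Open {A, D}: assign each demand point to its cheapest open site.
  N1→A 8, N2→D 7, N3→D 46, N4→A 55, N5→A 6, N6→A 24
  latency cost 146, fixed 78 → total 224.
Compare {A, B, D}: latency cost 106 + fixed 124 = 230.
Compare {A, B}: latency cost 149 + fixed 95 = 244.
Compare {A, C, D}: latency cost 130 + fixed 114 = 244.
All other subsets cost ≥ 230. Minimum total cost: 224.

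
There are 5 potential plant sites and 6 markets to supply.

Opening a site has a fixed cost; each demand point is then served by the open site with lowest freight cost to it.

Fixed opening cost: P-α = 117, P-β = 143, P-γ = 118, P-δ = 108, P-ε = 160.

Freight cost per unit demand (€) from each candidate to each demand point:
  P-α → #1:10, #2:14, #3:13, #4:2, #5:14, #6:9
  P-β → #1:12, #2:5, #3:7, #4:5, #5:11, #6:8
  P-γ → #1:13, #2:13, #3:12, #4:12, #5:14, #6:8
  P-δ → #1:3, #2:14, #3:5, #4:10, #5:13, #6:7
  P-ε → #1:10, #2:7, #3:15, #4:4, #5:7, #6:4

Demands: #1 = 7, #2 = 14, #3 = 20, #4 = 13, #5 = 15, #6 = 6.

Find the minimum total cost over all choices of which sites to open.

Open {P-δ, P-ε}: assign each demand point to its cheapest open site.
  #1→P-δ 7×3=21, #2→P-ε 14×7=98, #3→P-δ 20×5=100, #4→P-ε 13×4=52, #5→P-ε 15×7=105, #6→P-ε 6×4=24
  freight cost 400, fixed 268 → total 668.
Compare {P-β, P-δ}: freight cost 463 + fixed 251 = 714.
Compare {P-β}: freight cost 572 + fixed 143 = 715.
Compare {P-α, P-δ, P-ε}: freight cost 374 + fixed 385 = 759.
All other subsets cost ≥ 714. Minimum total cost: 668.

668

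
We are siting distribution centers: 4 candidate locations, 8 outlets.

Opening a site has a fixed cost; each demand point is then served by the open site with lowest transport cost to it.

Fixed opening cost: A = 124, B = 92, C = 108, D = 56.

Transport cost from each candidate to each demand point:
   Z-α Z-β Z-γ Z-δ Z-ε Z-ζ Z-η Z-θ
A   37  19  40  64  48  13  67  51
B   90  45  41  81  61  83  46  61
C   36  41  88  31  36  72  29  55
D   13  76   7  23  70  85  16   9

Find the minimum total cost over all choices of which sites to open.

328

Open {A, D}: assign each demand point to its cheapest open site.
  Z-α→D 13, Z-β→A 19, Z-γ→D 7, Z-δ→D 23, Z-ε→A 48, Z-ζ→A 13, Z-η→D 16, Z-θ→D 9
  transport cost 148, fixed 180 → total 328.
Compare {D}: transport cost 299 + fixed 56 = 355.
Compare {C, D}: transport cost 217 + fixed 164 = 381.
Compare {B, D}: transport cost 257 + fixed 148 = 405.
All other subsets cost ≥ 355. Minimum total cost: 328.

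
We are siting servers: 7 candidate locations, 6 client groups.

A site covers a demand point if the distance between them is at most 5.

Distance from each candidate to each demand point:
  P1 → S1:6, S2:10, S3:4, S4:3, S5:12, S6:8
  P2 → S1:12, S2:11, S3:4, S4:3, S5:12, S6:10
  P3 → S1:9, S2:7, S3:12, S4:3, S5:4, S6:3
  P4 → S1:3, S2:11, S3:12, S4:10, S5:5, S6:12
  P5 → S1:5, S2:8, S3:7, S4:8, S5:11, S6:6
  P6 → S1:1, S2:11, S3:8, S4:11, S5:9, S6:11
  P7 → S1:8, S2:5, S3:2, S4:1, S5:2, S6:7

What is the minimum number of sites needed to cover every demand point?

3

Coverage sets (demand points within 5 of each site):
  P1: {S3, S4}
  P2: {S3, S4}
  P3: {S4, S5, S6}
  P4: {S1, S5}
  P5: {S1}
  P6: {S1}
  P7: {S2, S3, S4, S5}
No 2 sites suffice: every size-2 union leaves at least one demand point uncovered.
But {P3, P4, P7} covers everything, so the minimum is 3.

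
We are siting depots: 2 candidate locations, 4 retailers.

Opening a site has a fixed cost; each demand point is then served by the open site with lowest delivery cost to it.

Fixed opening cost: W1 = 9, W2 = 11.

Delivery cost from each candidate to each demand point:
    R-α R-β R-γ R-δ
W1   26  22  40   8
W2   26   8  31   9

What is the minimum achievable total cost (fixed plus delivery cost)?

85

Open {W2}: assign each demand point to its cheapest open site.
  R-α→W2 26, R-β→W2 8, R-γ→W2 31, R-δ→W2 9
  delivery cost 74, fixed 11 → total 85.
Compare {W1, W2}: delivery cost 73 + fixed 20 = 93.
Compare {W1}: delivery cost 96 + fixed 9 = 105.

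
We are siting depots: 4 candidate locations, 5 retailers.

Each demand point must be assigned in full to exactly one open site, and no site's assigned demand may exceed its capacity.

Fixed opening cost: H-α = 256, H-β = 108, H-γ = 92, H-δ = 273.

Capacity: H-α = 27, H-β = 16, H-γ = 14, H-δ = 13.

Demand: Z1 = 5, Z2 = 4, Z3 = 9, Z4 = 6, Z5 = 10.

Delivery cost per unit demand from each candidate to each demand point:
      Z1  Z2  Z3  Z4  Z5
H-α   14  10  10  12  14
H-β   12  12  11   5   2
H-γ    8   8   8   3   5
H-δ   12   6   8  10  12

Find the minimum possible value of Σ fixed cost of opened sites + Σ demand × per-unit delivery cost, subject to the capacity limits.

614

Open {H-α, H-β}; cheapest assignment that respects the capacities:
  H-α (cap 27, load 18): Z1, Z2, Z3 — cost 5×14 + 4×10 + 9×10 = 200
  H-β (cap 16, load 16): Z4, Z5 — cost 6×5 + 10×2 = 50
  Shipping 250, fixed 364 → total 614.
  Any other capacity-feasible assignment to {H-α, H-β} ships for at least 250.
Compare {H-β, H-γ, H-δ}: its best feasible assignment gives total 647.
Compare {H-α, H-β, H-γ}: its best feasible assignment gives total 658.
Every other set of open sites that can feasibly serve all demand totals ≥ 647 even under its best assignment. Minimum: 614.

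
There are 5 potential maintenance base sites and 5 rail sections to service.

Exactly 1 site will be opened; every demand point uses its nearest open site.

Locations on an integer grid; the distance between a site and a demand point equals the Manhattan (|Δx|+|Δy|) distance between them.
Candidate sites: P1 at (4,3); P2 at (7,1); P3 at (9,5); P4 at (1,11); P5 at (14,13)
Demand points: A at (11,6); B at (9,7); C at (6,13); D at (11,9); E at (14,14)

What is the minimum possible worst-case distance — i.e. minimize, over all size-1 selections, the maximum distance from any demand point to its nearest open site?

11

Open {P5}.
  Farthest demand point is B at distance 11 (to P5); all others are ≤ 11.
With {P3} the worst case is 14.
With {P4} the worst case is 16.
No size-1 selection achieves below 11.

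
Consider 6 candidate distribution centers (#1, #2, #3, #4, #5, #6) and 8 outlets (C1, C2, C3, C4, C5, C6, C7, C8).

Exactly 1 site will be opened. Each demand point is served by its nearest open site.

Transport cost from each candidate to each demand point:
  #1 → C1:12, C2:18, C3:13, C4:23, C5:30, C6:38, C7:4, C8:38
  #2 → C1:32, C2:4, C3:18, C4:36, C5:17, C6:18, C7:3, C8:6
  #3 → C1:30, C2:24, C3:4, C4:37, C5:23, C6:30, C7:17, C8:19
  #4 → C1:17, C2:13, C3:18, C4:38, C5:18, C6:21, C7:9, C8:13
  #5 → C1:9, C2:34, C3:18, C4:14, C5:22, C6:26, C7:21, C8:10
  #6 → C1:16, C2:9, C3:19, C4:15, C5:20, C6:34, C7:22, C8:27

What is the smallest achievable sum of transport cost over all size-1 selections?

134

Open {#2}.
  C1→#2 32, C2→#2 4, C3→#2 18, C4→#2 36, C5→#2 17, C6→#2 18, C7→#2 3, C8→#2 6  ⇒ total 134.
Compare {#4}: total 147.
Compare {#5}: total 154.
No size-1 selection does better; minimum is 134.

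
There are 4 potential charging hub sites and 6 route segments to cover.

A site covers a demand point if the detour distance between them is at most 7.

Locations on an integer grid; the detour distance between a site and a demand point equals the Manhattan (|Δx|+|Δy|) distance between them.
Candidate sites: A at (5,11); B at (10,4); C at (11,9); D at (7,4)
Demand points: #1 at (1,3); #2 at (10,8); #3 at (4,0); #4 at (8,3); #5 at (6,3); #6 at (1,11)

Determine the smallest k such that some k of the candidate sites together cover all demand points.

Coverage sets (demand points within 7 of each site):
  A: {#6}
  B: {#2, #4, #5}
  C: {#2}
  D: {#1, #2, #3, #4, #5}
No single site covers all 6 demand points.
But {A, D} covers everything, so the minimum is 2.

2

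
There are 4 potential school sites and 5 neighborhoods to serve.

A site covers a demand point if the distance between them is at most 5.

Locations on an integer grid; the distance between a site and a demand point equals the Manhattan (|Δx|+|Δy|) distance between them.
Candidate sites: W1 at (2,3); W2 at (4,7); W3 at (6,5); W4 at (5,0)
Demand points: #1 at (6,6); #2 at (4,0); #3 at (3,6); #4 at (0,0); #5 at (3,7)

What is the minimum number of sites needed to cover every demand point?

Coverage sets (demand points within 5 of each site):
  W1: {#2, #3, #4, #5}
  W2: {#1, #3, #5}
  W3: {#1, #3, #5}
  W4: {#2, #4}
No single site covers all 5 demand points.
But {W1, W2} covers everything, so the minimum is 2.

2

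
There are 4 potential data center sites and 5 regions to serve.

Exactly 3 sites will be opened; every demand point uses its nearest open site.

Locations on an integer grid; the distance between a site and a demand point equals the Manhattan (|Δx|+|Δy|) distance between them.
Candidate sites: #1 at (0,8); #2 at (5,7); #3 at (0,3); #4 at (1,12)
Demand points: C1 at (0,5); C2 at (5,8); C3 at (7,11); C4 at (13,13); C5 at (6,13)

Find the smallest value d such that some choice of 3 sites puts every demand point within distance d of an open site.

13

Open {#1, #2, #4}.
  Farthest demand point is C4 at distance 13 (to #4); all others are ≤ 13.
With {#1, #3, #4} the worst case is 13.
With {#2, #3, #4} the worst case is 13.
No size-3 selection achieves below 13.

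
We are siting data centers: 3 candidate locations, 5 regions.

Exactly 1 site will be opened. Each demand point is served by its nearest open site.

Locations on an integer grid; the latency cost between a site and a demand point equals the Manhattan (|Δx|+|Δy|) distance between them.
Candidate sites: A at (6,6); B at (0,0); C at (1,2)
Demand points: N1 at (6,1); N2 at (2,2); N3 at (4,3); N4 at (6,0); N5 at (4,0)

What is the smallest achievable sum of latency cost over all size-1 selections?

Open {C}.
  N1→C 6, N2→C 1, N3→C 4, N4→C 7, N5→C 5  ⇒ total 23.
Compare {B}: total 28.
Compare {A}: total 32.

23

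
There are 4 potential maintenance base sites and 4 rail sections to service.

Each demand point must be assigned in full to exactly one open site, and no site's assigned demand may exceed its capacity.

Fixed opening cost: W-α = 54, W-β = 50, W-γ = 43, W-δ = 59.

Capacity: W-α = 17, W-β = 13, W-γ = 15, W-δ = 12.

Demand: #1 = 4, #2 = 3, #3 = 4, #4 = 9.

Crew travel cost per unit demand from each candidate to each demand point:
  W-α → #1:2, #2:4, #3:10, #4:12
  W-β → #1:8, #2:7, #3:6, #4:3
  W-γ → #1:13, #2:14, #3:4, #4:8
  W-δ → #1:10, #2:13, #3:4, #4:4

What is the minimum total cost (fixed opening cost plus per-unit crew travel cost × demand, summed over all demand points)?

175

Open {W-α, W-β}; cheapest assignment that respects the capacities:
  W-α (cap 17, load 7): #1, #2 — cost 4×2 + 3×4 = 20
  W-β (cap 13, load 13): #3, #4 — cost 4×6 + 9×3 = 51
  Shipping 71, fixed 104 → total 175.
  Any other capacity-feasible assignment to {W-α, W-β} ships for at least 71.
Compare {W-α, W-γ}: its best feasible assignment gives total 205.
Compare {W-α, W-δ}: its best feasible assignment gives total 209.
Every other set of open sites that can feasibly serve all demand totals ≥ 205 even under its best assignment. Minimum: 175.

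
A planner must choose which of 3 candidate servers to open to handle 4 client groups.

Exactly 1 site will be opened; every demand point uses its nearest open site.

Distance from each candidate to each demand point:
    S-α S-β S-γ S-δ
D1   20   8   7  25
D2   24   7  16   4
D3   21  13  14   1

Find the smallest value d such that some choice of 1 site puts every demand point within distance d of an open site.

Open {D3}.
  Farthest demand point is S-α at distance 21 (to D3); all others are ≤ 21.
With {D2} the worst case is 24.
With {D1} the worst case is 25.
No size-1 selection achieves below 21.

21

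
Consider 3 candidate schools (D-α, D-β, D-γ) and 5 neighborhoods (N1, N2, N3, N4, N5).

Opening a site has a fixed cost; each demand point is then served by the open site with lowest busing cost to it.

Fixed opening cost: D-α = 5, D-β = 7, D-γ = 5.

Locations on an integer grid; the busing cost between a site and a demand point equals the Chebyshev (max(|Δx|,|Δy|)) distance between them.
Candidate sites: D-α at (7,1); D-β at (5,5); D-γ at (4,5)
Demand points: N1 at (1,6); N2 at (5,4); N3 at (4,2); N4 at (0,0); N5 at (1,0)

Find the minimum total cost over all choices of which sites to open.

22

Open {D-γ}: assign each demand point to its cheapest open site.
  N1→D-γ 3, N2→D-γ 1, N3→D-γ 3, N4→D-γ 5, N5→D-γ 5
  busing cost 17, fixed 5 → total 22.
Compare {D-β}: busing cost 18 + fixed 7 = 25.
Compare {D-α, D-γ}: busing cost 17 + fixed 10 = 27.
Compare {D-β, D-γ}: busing cost 17 + fixed 12 = 29.
All other subsets cost ≥ 25. Minimum total cost: 22.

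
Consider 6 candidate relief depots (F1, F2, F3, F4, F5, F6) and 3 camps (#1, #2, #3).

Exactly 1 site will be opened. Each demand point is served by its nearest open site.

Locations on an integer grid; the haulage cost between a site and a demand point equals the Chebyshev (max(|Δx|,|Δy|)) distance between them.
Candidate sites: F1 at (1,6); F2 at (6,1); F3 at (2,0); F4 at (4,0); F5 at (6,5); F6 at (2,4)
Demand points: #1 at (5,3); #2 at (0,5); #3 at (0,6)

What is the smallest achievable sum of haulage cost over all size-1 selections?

Open {F1}.
  #1→F1 4, #2→F1 1, #3→F1 1  ⇒ total 6.
Compare {F6}: total 7.
Compare {F2}: total 14.
No size-1 selection does better; minimum is 6.

6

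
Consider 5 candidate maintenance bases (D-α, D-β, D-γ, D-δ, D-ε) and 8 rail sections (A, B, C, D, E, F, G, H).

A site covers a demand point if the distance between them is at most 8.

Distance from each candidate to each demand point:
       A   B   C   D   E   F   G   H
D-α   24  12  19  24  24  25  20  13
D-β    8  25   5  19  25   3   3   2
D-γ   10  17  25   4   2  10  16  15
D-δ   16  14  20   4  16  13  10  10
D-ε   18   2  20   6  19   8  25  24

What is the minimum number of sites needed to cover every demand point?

3

Coverage sets (demand points within 8 of each site):
  D-α: {}
  D-β: {A, C, F, G, H}
  D-γ: {D, E}
  D-δ: {D}
  D-ε: {B, D, F}
No 2 sites suffice: every size-2 union leaves at least one demand point uncovered.
But {D-β, D-γ, D-ε} covers everything, so the minimum is 3.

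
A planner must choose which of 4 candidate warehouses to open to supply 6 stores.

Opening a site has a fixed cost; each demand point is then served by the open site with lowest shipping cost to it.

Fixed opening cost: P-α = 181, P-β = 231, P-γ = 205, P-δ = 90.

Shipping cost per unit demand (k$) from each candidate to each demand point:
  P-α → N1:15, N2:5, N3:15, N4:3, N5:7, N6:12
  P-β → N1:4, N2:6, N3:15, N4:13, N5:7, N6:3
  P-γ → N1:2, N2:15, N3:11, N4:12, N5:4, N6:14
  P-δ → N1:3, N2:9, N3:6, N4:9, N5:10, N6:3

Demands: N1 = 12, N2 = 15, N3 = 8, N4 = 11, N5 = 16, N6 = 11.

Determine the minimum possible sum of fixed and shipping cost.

601

Open {P-δ}: assign each demand point to its cheapest open site.
  N1→P-δ 12×3=36, N2→P-δ 15×9=135, N3→P-δ 8×6=48, N4→P-δ 11×9=99, N5→P-δ 16×10=160, N6→P-δ 11×3=33
  shipping cost 511, fixed 90 → total 601.
Compare {P-α, P-δ}: shipping cost 337 + fixed 271 = 608.
Compare {P-γ, P-δ}: shipping cost 403 + fixed 295 = 698.
Compare {P-β, P-δ}: shipping cost 418 + fixed 321 = 739.
All other subsets cost ≥ 608. Minimum total cost: 601.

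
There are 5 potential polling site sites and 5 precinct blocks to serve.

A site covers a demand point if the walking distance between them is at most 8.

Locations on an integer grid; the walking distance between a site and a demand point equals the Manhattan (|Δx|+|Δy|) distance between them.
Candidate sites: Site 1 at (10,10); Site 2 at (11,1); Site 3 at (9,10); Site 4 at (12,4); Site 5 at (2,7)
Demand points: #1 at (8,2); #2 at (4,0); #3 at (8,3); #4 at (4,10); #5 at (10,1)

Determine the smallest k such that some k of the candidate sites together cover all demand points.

2

Coverage sets (demand points within 8 of each site):
  Site 1: {#4}
  Site 2: {#1, #2, #3, #5}
  Site 3: {#3, #4}
  Site 4: {#1, #3, #5}
  Site 5: {#4}
No single site covers all 5 demand points.
But {Site 1, Site 2} covers everything, so the minimum is 2.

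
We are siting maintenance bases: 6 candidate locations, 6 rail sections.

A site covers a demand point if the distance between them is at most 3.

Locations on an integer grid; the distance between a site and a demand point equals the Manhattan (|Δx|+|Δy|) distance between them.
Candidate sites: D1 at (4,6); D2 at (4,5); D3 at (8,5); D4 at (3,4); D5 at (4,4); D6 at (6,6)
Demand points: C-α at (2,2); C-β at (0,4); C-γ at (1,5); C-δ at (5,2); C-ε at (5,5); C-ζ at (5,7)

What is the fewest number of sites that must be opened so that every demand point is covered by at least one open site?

3

Coverage sets (demand points within 3 of each site):
  D1: {C-ε, C-ζ}
  D2: {C-γ, C-ε, C-ζ}
  D3: {C-ε}
  D4: {C-α, C-β, C-γ, C-ε}
  D5: {C-δ, C-ε}
  D6: {C-ε, C-ζ}
No 2 sites suffice: every size-2 union leaves at least one demand point uncovered.
But {D1, D4, D5} covers everything, so the minimum is 3.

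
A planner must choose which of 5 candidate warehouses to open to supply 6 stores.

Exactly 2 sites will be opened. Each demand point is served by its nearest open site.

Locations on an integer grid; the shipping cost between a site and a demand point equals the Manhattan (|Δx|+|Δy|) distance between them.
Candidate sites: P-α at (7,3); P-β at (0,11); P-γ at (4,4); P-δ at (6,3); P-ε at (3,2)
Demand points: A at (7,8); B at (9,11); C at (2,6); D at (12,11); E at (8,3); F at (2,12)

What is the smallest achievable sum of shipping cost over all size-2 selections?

Open {P-α, P-β}.
  A→P-α 5, B→P-β 9, C→P-β 7, D→P-β 12, E→P-α 1, F→P-β 3  ⇒ total 37.
Compare {P-β, P-δ}: total 39.
Compare {P-β, P-γ}: total 40.
No size-2 selection does better; minimum is 37.

37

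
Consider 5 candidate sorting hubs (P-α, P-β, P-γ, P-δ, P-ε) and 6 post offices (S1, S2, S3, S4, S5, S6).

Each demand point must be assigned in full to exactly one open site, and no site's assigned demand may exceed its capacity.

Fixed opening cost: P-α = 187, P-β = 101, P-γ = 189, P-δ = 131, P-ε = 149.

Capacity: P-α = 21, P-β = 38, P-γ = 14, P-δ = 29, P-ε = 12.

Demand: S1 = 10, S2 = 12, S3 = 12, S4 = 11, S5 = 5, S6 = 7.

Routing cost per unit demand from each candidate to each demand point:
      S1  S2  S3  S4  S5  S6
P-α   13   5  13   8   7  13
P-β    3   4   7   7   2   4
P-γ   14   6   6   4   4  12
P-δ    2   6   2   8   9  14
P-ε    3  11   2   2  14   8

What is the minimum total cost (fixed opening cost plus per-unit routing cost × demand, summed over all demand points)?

Open {P-β, P-δ}; cheapest assignment that respects the capacities:
  P-β (cap 38, load 35): S2, S4, S5, S6 — cost 12×4 + 11×7 + 5×2 + 7×4 = 163
  P-δ (cap 29, load 22): S1, S3 — cost 10×2 + 12×2 = 44
  Shipping 207, fixed 232 → total 439.
  Any other capacity-feasible assignment to {P-β, P-δ} ships for at least 207.
Compare {P-β, P-δ, P-ε}: its best feasible assignment gives total 533.
Compare {P-β, P-γ, P-δ}: its best feasible assignment gives total 595.
Every other set of open sites that can feasibly serve all demand totals ≥ 533 even under its best assignment. Minimum: 439.

439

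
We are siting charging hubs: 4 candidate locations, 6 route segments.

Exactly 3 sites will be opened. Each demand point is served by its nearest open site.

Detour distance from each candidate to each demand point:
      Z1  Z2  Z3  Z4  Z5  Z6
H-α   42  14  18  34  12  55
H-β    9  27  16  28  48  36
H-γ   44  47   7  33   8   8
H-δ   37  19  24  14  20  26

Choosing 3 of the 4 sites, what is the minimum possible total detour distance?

65

Open {H-β, H-γ, H-δ}.
  Z1→H-β 9, Z2→H-δ 19, Z3→H-γ 7, Z4→H-δ 14, Z5→H-γ 8, Z6→H-γ 8  ⇒ total 65.
Compare {H-α, H-β, H-γ}: total 74.
Compare {H-α, H-γ, H-δ}: total 88.
No size-3 selection does better; minimum is 65.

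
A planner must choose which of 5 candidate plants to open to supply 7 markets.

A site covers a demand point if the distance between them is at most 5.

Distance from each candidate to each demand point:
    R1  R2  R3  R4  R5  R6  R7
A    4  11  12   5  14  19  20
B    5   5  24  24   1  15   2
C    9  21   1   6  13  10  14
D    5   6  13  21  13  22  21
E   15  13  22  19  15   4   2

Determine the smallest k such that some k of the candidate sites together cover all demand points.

Coverage sets (demand points within 5 of each site):
  A: {R1, R4}
  B: {R1, R2, R5, R7}
  C: {R3}
  D: {R1}
  E: {R6, R7}
No 3 sites suffice: every size-3 union leaves at least one demand point uncovered.
But {A, B, C, E} covers everything, so the minimum is 4.

4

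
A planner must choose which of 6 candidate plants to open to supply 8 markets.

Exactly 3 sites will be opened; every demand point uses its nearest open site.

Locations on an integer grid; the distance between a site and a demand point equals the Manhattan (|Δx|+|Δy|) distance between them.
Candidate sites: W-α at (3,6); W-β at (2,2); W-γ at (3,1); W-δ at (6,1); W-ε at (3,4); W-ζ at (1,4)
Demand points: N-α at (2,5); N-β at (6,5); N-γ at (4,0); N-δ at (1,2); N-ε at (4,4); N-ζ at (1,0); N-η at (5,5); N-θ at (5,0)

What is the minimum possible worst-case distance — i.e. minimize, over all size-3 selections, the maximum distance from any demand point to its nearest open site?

4

Open {W-α, W-β, W-γ}.
  Farthest demand point is N-β at distance 4 (to W-α); all others are ≤ 4.
With {W-α, W-β, W-δ} the worst case is 4.
With {W-α, W-γ, W-δ} the worst case is 4.
No size-3 selection achieves below 4.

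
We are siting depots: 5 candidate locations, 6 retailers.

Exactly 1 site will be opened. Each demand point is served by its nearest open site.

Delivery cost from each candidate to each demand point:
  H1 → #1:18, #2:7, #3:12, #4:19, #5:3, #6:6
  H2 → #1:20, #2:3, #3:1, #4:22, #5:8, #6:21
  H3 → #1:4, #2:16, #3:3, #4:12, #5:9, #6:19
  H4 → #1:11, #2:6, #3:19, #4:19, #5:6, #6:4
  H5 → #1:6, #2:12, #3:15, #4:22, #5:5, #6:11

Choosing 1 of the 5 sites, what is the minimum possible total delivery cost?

63

Open {H3}.
  #1→H3 4, #2→H3 16, #3→H3 3, #4→H3 12, #5→H3 9, #6→H3 19  ⇒ total 63.
Compare {H1}: total 65.
Compare {H4}: total 65.
No size-1 selection does better; minimum is 63.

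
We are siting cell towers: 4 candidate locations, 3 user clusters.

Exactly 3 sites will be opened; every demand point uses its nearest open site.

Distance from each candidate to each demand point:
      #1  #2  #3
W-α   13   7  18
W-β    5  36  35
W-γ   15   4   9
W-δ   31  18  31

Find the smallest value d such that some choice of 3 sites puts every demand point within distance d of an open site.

Open {W-α, W-β, W-γ}.
  Farthest demand point is #3 at distance 9 (to W-γ); all others are ≤ 9.
With {W-β, W-γ, W-δ} the worst case is 9.
With {W-α, W-γ, W-δ} the worst case is 13.
No size-3 selection achieves below 9.

9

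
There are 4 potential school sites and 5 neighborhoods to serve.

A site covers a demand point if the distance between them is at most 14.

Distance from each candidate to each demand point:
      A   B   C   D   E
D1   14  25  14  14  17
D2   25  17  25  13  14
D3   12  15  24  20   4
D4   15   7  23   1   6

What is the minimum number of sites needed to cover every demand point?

Coverage sets (demand points within 14 of each site):
  D1: {A, C, D}
  D2: {D, E}
  D3: {A, E}
  D4: {B, D, E}
No single site covers all 5 demand points.
But {D1, D4} covers everything, so the minimum is 2.

2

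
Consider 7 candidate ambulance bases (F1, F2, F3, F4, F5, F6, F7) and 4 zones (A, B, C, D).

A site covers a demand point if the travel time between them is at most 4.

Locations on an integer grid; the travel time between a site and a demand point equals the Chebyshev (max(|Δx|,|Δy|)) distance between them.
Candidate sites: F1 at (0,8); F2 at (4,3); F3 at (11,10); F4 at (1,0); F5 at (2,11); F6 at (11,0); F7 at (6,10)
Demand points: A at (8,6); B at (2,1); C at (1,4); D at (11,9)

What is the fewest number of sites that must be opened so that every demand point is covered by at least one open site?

Coverage sets (demand points within 4 of each site):
  F1: {C}
  F2: {A, B, C}
  F3: {A, D}
  F4: {B, C}
  F5: {}
  F6: {}
  F7: {A}
No single site covers all 4 demand points.
But {F2, F3} covers everything, so the minimum is 2.

2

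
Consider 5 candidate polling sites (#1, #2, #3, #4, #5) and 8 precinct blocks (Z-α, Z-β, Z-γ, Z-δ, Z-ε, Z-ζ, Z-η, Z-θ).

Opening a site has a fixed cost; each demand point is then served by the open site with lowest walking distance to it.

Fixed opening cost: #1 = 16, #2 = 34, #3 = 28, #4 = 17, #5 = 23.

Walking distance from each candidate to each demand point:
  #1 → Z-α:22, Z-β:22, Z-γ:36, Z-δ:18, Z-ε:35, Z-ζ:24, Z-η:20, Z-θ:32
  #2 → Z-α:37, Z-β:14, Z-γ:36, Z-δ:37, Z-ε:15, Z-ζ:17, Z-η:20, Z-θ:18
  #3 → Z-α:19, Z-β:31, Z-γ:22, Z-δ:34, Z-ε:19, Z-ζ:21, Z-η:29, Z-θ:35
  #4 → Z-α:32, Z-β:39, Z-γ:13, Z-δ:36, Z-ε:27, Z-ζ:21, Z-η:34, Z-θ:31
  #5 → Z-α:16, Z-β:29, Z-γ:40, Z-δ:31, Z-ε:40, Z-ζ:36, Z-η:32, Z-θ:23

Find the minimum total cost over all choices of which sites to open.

204

Open {#1, #2, #4}: assign each demand point to its cheapest open site.
  Z-α→#1 22, Z-β→#2 14, Z-γ→#4 13, Z-δ→#1 18, Z-ε→#2 15, Z-ζ→#2 17, Z-η→#1 20, Z-θ→#2 18
  walking distance 137, fixed 67 → total 204.
Compare {#1, #4}: walking distance 174 + fixed 33 = 207.
Compare {#1, #2}: walking distance 160 + fixed 50 = 210.
Compare {#2, #4}: walking distance 165 + fixed 51 = 216.
All other subsets cost ≥ 207. Minimum total cost: 204.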